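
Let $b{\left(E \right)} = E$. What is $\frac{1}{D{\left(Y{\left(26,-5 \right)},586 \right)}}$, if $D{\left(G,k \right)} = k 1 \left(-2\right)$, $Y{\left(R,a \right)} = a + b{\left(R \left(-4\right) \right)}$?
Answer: $- \frac{1}{1172} \approx -0.00085324$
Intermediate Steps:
$Y{\left(R,a \right)} = a - 4 R$ ($Y{\left(R,a \right)} = a + R \left(-4\right) = a - 4 R$)
$D{\left(G,k \right)} = - 2 k$ ($D{\left(G,k \right)} = k \left(-2\right) = - 2 k$)
$\frac{1}{D{\left(Y{\left(26,-5 \right)},586 \right)}} = \frac{1}{\left(-2\right) 586} = \frac{1}{-1172} = - \frac{1}{1172}$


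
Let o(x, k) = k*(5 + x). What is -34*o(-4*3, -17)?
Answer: -4046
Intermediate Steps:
-34*o(-4*3, -17) = -(-578)*(5 - 4*3) = -(-578)*(5 - 12) = -(-578)*(-7) = -34*119 = -4046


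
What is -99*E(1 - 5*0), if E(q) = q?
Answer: -99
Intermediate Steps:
-99*E(1 - 5*0) = -99*(1 - 5*0) = -99*(1 + 0) = -99*1 = -99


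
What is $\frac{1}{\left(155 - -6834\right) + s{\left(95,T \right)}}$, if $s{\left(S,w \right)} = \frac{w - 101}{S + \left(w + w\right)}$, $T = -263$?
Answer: $\frac{431}{3012623} \approx 0.00014306$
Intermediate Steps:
$s{\left(S,w \right)} = \frac{-101 + w}{S + 2 w}$
$\frac{1}{\left(155 - -6834\right) + s{\left(95,T \right)}} = \frac{1}{\left(155 - -6834\right) + \frac{-101 - 263}{95 + 2 \left(-263\right)}} = \frac{1}{\left(155 + 6834\right) + \frac{1}{95 - 526} \left(-364\right)} = \frac{1}{6989 + \frac{1}{-431} \left(-364\right)} = \frac{1}{6989 - - \frac{364}{431}} = \frac{1}{6989 + \frac{364}{431}} = \frac{1}{\frac{3012623}{431}} = \frac{431}{3012623}$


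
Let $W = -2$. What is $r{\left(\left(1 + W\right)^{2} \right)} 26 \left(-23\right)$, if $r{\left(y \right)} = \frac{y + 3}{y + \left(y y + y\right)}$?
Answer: $- \frac{2392}{3} \approx -797.33$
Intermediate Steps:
$r{\left(y \right)} = \frac{3 + y}{y^{2} + 2 y}$ ($r{\left(y \right)} = \frac{3 + y}{y + \left(y^{2} + y\right)} = \frac{3 + y}{y + \left(y + y^{2}\right)} = \frac{3 + y}{y^{2} + 2 y}$)
$r{\left(\left(1 + W\right)^{2} \right)} 26 \left(-23\right) = \frac{3 + \left(1 - 2\right)^{2}}{\left(1 - 2\right)^{2} \left(2 + \left(1 - 2\right)^{2}\right)} 26 \left(-23\right) = \frac{3 + \left(-1\right)^{2}}{\left(-1\right)^{2} \left(2 + \left(-1\right)^{2}\right)} 26 \left(-23\right) = \frac{3 + 1}{1 \left(2 + 1\right)} 26 \left(-23\right) = 1 \cdot \frac{1}{3} \cdot 4 \cdot 26 \left(-23\right) = \frac{4}{3} \cdot 26 \left(-23\right) = \frac{104}{3} \left(-23\right) = - \frac{2392}{3}$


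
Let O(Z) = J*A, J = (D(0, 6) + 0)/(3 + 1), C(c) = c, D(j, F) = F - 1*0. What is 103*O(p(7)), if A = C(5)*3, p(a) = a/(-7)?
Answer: 4635/2 ≈ 2317.5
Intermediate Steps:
D(j, F) = F (D(j, F) = F + 0 = F)
J = 3/2 (J = (6 + 0)/(3 + 1) = 6/4 = 6*(¼) = 3/2 ≈ 1.5000)
p(a) = -a/7 (p(a) = a*(-⅐) = -a/7)
A = 15 (A = 5*3 = 15)
O(Z) = 45/2 (O(Z) = (3/2)*15 = 45/2)
103*O(p(7)) = 103*(45/2) = 4635/2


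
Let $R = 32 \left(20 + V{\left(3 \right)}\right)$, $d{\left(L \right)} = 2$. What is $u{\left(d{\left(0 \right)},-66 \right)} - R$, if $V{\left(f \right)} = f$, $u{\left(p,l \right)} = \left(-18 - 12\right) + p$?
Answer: $-764$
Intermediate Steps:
$u{\left(p,l \right)} = -30 + p$
$R = 736$ ($R = 32 \left(20 + 3\right) = 32 \cdot 23 = 736$)
$u{\left(d{\left(0 \right)},-66 \right)} - R = \left(-30 + 2\right) - 736 = -28 - 736 = -764$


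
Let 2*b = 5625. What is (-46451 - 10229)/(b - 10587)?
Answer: 113360/15549 ≈ 7.2905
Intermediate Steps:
b = 5625/2 (b = (1/2)*5625 = 5625/2 ≈ 2812.5)
(-46451 - 10229)/(b - 10587) = (-46451 - 10229)/(5625/2 - 10587) = -56680/(-15549/2) = -56680*(-2/15549) = 113360/15549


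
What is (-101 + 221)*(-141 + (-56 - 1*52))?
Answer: -29880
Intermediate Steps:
(-101 + 221)*(-141 + (-56 - 1*52)) = 120*(-141 + (-56 - 52)) = 120*(-141 - 108) = 120*(-249) = -29880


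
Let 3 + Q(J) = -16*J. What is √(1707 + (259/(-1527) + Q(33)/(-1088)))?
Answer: √73632648389043/207672 ≈ 41.320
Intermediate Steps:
Q(J) = -3 - 16*J
√(1707 + (259/(-1527) + Q(33)/(-1088))) = √(1707 + (259/(-1527) + (-3 - 16*33)/(-1088))) = √(1707 + (259*(-1/1527) + (-3 - 528)*(-1/1088))) = √(1707 + (-259/1527 - 531*(-1/1088))) = √(1707 + (-259/1527 + 531/1088)) = √(1707 + 529045/1661376) = √(2836497877/1661376) = √73632648389043/207672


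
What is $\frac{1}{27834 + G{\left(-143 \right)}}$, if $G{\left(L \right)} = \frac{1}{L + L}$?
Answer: $\frac{286}{7960523} \approx 3.5927 \cdot 10^{-5}$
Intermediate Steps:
$G{\left(L \right)} = \frac{1}{2 L}$
$\frac{1}{27834 + G{\left(-143 \right)}} = \frac{1}{27834 + \frac{1}{2 \left(-143\right)}} = \frac{1}{27834 + \frac{1}{2} \left(- \frac{1}{143}\right)} = \frac{1}{27834 - \frac{1}{286}} = \frac{1}{\frac{7960523}{286}} = \frac{286}{7960523}$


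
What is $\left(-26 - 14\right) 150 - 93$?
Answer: $-6093$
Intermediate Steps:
$\left(-26 - 14\right) 150 - 93 = \left(-40\right) 150 - 93 = -6000 - 93 = -6093$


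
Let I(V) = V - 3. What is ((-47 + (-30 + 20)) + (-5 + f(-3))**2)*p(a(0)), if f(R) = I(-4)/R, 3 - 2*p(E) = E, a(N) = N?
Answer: -449/6 ≈ -74.833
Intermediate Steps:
I(V) = -3 + V
p(E) = 3/2 - E/2
f(R) = -7/R (f(R) = (-3 - 4)/R = -7/R)
((-47 + (-30 + 20)) + (-5 + f(-3))**2)*p(a(0)) = ((-47 + (-30 + 20)) + (-5 - 7/(-3))**2)*(3/2 - 1/2*0) = ((-47 - 10) + (-5 - 7*(-1/3))**2)*(3/2 + 0) = (-57 + (-5 + 7/3)**2)*(3/2) = (-57 + (-8/3)**2)*(3/2) = (-57 + 64/9)*(3/2) = -449/9*3/2 = -449/6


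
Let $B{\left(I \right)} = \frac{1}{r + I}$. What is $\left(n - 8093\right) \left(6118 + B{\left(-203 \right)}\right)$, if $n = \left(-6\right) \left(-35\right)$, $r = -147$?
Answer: $- \frac{16879860017}{350} \approx -4.8228 \cdot 10^{7}$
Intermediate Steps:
$n = 210$
$B{\left(I \right)} = \frac{1}{-147 + I}$
$\left(n - 8093\right) \left(6118 + B{\left(-203 \right)}\right) = \left(210 - 8093\right) \left(6118 + \frac{1}{-147 - 203}\right) = - 7883 \left(6118 + \frac{1}{-350}\right) = - 7883 \left(6118 - \frac{1}{350}\right) = \left(-7883\right) \frac{2141299}{350} = - \frac{16879860017}{350}$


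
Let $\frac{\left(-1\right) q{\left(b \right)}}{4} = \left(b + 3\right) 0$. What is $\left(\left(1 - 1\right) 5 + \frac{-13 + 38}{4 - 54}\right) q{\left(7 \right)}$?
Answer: $0$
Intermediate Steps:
$q{\left(b \right)} = 0$ ($q{\left(b \right)} = - 4 \left(b + 3\right) 0 = - 4 \left(3 + b\right) 0 = \left(-4\right) 0 = 0$)
$\left(\left(1 - 1\right) 5 + \frac{-13 + 38}{4 - 54}\right) q{\left(7 \right)} = \left(\left(1 - 1\right) 5 + \frac{-13 + 38}{4 - 54}\right) 0 = \left(0 \cdot 5 + \frac{25}{-50}\right) 0 = \left(0 + 25 \left(- \frac{1}{50}\right)\right) 0 = \left(0 - \frac{1}{2}\right) 0 = \left(- \frac{1}{2}\right) 0 = 0$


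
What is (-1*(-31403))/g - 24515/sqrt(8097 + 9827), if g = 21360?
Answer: 31403/21360 - 24515*sqrt(4481)/8962 ≈ -181.64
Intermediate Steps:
(-1*(-31403))/g - 24515/sqrt(8097 + 9827) = -1*(-31403)/21360 - 24515/sqrt(8097 + 9827) = 31403*(1/21360) - 24515*sqrt(4481)/8962 = 31403/21360 - 24515*sqrt(4481)/8962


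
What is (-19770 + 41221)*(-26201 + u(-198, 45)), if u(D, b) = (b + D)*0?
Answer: -562037651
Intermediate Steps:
u(D, b) = 0 (u(D, b) = (D + b)*0 = 0)
(-19770 + 41221)*(-26201 + u(-198, 45)) = (-19770 + 41221)*(-26201 + 0) = 21451*(-26201) = -562037651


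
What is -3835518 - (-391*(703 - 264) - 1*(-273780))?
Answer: -3937649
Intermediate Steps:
-3835518 - (-391*(703 - 264) - 1*(-273780)) = -3835518 - (-391*439 + 273780) = -3835518 - (-171649 + 273780) = -3835518 - 1*102131 = -3835518 - 102131 = -3937649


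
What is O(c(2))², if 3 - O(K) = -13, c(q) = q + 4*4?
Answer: 256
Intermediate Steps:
c(q) = 16 + q (c(q) = q + 16 = 16 + q)
O(K) = 16 (O(K) = 3 - 1*(-13) = 3 + 13 = 16)
O(c(2))² = 16² = 256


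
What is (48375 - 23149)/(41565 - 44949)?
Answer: -12613/1692 ≈ -7.4545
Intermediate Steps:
(48375 - 23149)/(41565 - 44949) = 25226/(-3384) = 25226*(-1/3384) = -12613/1692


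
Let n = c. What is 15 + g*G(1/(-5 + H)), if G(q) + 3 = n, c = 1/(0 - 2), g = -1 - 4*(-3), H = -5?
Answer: -47/2 ≈ -23.500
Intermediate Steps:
g = 11 (g = -1 + 12 = 11)
c = -1/2 (c = 1/(-2) = -1/2 ≈ -0.50000)
n = -1/2 ≈ -0.50000
G(q) = -7/2 (G(q) = -3 - 1/2 = -7/2)
15 + g*G(1/(-5 + H)) = 15 + 11*(-7/2) = 15 - 77/2 = -47/2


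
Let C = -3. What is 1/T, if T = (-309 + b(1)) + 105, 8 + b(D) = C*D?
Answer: -1/215 ≈ -0.0046512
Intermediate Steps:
b(D) = -8 - 3*D
T = -215 (T = (-309 + (-8 - 3*1)) + 105 = (-309 + (-8 - 3)) + 105 = (-309 - 11) + 105 = -320 + 105 = -215)
1/T = 1/(-215) = -1/215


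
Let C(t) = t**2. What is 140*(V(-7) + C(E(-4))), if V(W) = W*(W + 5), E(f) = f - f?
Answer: 1960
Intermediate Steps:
E(f) = 0
V(W) = W*(5 + W)
140*(V(-7) + C(E(-4))) = 140*(-7*(5 - 7) + 0**2) = 140*(-7*(-2) + 0) = 140*(14 + 0) = 140*14 = 1960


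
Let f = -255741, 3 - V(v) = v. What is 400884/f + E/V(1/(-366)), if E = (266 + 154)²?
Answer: 786229150804/13383779 ≈ 58745.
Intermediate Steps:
V(v) = 3 - v
E = 176400 (E = 420² = 176400)
400884/f + E/V(1/(-366)) = 400884/(-255741) + 176400/(3 - 1/(-366)) = 400884*(-1/255741) + 176400/(3 - 1*(-1/366)) = -133628/85247 + 176400/(3 + 1/366) = -133628/85247 + 176400/(1099/366) = -133628/85247 + 176400*(366/1099) = -133628/85247 + 9223200/157 = 786229150804/13383779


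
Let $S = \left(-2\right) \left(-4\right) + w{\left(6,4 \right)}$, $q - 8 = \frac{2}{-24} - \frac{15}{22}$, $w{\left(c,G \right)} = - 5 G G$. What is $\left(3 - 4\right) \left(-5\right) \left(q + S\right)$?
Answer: $- \frac{42745}{132} \approx -323.83$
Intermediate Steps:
$w{\left(c,G \right)} = - 5 G^{2}$
$q = \frac{955}{132}$ ($q = 8 + \left(\frac{2}{-24} - \frac{15}{22}\right) = 8 + \left(2 \left(- \frac{1}{24}\right) - \frac{15}{22}\right) = 8 - \frac{101}{132} = \frac{955}{132} \approx 7.2348$)
$S = -72$ ($S = \left(-2\right) \left(-4\right) - 5 \cdot 4^{2} = 8 - 80 = -72$)
$\left(3 - 4\right) \left(-5\right) \left(q + S\right) = \left(3 - 4\right) \left(-5\right) \left(\frac{955}{132} - 72\right) = \left(-1\right) \left(-5\right) \left(- \frac{8549}{132}\right) = 5 \left(- \frac{8549}{132}\right) = - \frac{42745}{132}$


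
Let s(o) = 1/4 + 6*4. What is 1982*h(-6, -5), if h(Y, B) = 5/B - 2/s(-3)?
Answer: -208110/97 ≈ -2145.5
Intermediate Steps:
s(o) = 97/4 (s(o) = ¼ + 24 = 97/4)
h(Y, B) = -8/97 + 5/B (h(Y, B) = 5/B - 2/97/4 = 5/B - 2*4/97 = 5/B - 8/97 = -8/97 + 5/B)
1982*h(-6, -5) = 1982*(-8/97 + 5/(-5)) = 1982*(-8/97 + 5*(-⅕)) = 1982*(-8/97 - 1) = 1982*(-105/97) = -208110/97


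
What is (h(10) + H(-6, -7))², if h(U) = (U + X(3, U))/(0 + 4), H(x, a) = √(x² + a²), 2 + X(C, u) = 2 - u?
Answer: 85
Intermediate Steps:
X(C, u) = -u (X(C, u) = -2 + (2 - u) = -u)
H(x, a) = √(a² + x²)
h(U) = 0 (h(U) = (U - U)/(0 + 4) = 0/4 = 0*(¼) = 0)
(h(10) + H(-6, -7))² = (0 + √((-7)² + (-6)²))² = (0 + √(49 + 36))² = (0 + √85)² = (√85)² = 85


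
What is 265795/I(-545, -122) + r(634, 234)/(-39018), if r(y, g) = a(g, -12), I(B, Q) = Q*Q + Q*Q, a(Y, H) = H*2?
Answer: 1728583957/193581304 ≈ 8.9295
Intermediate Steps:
a(Y, H) = 2*H
I(B, Q) = 2*Q² (I(B, Q) = Q² + Q² = 2*Q²)
r(y, g) = -24 (r(y, g) = 2*(-12) = -24)
265795/I(-545, -122) + r(634, 234)/(-39018) = 265795/((2*(-122)²)) - 24/(-39018) = 265795/((2*14884)) - 24*(-1/39018) = 265795/29768 + 4/6503 = 1728583957/193581304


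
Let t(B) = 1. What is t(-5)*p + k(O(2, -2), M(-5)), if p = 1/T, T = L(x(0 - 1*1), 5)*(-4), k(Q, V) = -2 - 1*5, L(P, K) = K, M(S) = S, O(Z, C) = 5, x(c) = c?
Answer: -141/20 ≈ -7.0500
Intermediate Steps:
k(Q, V) = -7 (k(Q, V) = -2 - 5 = -7)
T = -20 (T = 5*(-4) = -20)
p = -1/20 (p = 1/(-20) = -1/20 ≈ -0.050000)
t(-5)*p + k(O(2, -2), M(-5)) = 1*(-1/20) - 7 = -1/20 - 7 = -141/20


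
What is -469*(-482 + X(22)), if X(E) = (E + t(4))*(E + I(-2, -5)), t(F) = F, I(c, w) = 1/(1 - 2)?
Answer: -30016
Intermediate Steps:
I(c, w) = -1 (I(c, w) = 1/(-1) = -1)
X(E) = (-1 + E)*(4 + E) (X(E) = (E + 4)*(E - 1) = (4 + E)*(-1 + E) = (-1 + E)*(4 + E))
-469*(-482 + X(22)) = -469*(-482 + (-4 + 22² + 3*22)) = -469*(-482 + (-4 + 484 + 66)) = -469*(-482 + 546) = -469*64 = -30016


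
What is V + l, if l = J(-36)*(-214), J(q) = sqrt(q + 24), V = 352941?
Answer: 352941 - 428*I*sqrt(3) ≈ 3.5294e+5 - 741.32*I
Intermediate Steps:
J(q) = sqrt(24 + q)
l = -428*I*sqrt(3) (l = sqrt(24 - 36)*(-214) = sqrt(-12)*(-214) = (2*I*sqrt(3))*(-214) = -428*I*sqrt(3) ≈ -741.32*I)
V + l = 352941 - 428*I*sqrt(3)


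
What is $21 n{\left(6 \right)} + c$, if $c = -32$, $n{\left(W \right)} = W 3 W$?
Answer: $2236$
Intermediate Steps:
$n{\left(W \right)} = 3 W^{2}$ ($n{\left(W \right)} = 3 W W = 3 W^{2}$)
$21 n{\left(6 \right)} + c = 21 \cdot 3 \cdot 6^{2} - 32 = 21 \cdot 3 \cdot 36 - 32 = 21 \cdot 108 - 32 = 2268 - 32 = 2236$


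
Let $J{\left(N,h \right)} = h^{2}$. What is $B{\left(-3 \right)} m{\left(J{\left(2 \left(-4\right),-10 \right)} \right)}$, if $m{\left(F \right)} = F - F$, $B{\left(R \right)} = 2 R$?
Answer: $0$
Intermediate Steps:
$m{\left(F \right)} = 0$
$B{\left(-3 \right)} m{\left(J{\left(2 \left(-4\right),-10 \right)} \right)} = 2 \left(-3\right) 0 = \left(-6\right) 0 = 0$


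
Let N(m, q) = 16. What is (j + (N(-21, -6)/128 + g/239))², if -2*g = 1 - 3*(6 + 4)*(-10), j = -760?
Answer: 2114363187225/3655744 ≈ 5.7837e+5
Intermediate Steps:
g = -301/2 (g = -(1 - 3*(6 + 4)*(-10))/2 = -(1 - 3*10*(-10))/2 = -(1 - 30*(-10))/2 = -(1 + 300)/2 = -½*301 = -301/2 ≈ -150.50)
(j + (N(-21, -6)/128 + g/239))² = (-760 + (16/128 - 301/2/239))² = (-760 + (16*(1/128) - 301/2*1/239))² = (-760 + (⅛ - 301/478))² = (-760 - 965/1912)² = (-1454085/1912)² = 2114363187225/3655744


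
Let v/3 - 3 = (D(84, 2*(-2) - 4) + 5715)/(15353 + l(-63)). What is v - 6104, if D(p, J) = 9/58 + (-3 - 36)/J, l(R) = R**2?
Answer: -27318099739/4482704 ≈ -6094.1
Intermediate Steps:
D(p, J) = 9/58 - 39/J (D(p, J) = 9*(1/58) - 39/J = 9/58 - 39/J)
v = 44325477/4482704 (v = 9 + 3*(((9/58 - 39/(2*(-2) - 4)) + 5715)/(15353 + (-63)**2)) = 9 + 3*(((9/58 - 39/(-4 - 4)) + 5715)/(15353 + 3969)) = 9 + 3*(((9/58 - 39/(-8)) + 5715)/19322) = 9 + 3*(((9/58 - 39*(-1/8)) + 5715)*(1/19322)) = 9 + 3*(((9/58 + 39/8) + 5715)*(1/19322)) = 9 + 3*((1167/232 + 5715)*(1/19322)) = 9 + 3*((1327047/232)*(1/19322)) = 9 + 3*(1327047/4482704) = 9 + 3981141/4482704 = 44325477/4482704 ≈ 9.8881)
v - 6104 = 44325477/4482704 - 6104 = -27318099739/4482704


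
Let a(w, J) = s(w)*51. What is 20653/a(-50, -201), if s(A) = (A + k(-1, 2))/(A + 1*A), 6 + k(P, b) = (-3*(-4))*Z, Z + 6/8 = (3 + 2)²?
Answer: -413060/2397 ≈ -172.32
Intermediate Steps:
Z = 97/4 (Z = -¾ + (3 + 2)² = -¾ + 5² = -¾ + 25 = 97/4 ≈ 24.250)
k(P, b) = 285 (k(P, b) = -6 - 3*(-4)*(97/4) = -6 + 12*(97/4) = -6 + 291 = 285)
s(A) = (285 + A)/(2*A) (s(A) = (A + 285)/(A + 1*A) = (285 + A)/(A + A) = (285 + A)/((2*A)) = (285 + A)*(1/(2*A)) = (285 + A)/(2*A))
a(w, J) = 51*(285 + w)/(2*w) (a(w, J) = ((285 + w)/(2*w))*51 = 51*(285 + w)/(2*w))
20653/a(-50, -201) = 20653/(((51/2)*(285 - 50)/(-50))) = 20653/(((51/2)*(-1/50)*235)) = 20653/(-2397/20) = 20653*(-20/2397) = -413060/2397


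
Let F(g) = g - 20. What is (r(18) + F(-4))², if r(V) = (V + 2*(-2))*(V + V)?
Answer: 230400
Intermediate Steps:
F(g) = -20 + g
r(V) = 2*V*(-4 + V) (r(V) = (V - 4)*(2*V) = (-4 + V)*(2*V) = 2*V*(-4 + V))
(r(18) + F(-4))² = (2*18*(-4 + 18) + (-20 - 4))² = (2*18*14 - 24)² = (504 - 24)² = 480² = 230400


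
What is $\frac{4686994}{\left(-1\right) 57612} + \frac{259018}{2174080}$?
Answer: $- \frac{1271872171313}{15656637120} \approx -81.235$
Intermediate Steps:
$\frac{4686994}{\left(-1\right) 57612} + \frac{259018}{2174080} = \frac{4686994}{-57612} + 259018 \cdot \frac{1}{2174080} = 4686994 \left(- \frac{1}{57612}\right) + \frac{129509}{1087040} = - \frac{2343497}{28806} + \frac{129509}{1087040} = - \frac{1271872171313}{15656637120}$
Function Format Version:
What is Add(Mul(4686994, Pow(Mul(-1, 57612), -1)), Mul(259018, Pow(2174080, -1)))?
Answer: Rational(-1271872171313, 15656637120) ≈ -81.235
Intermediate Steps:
Add(Mul(4686994, Pow(Mul(-1, 57612), -1)), Mul(259018, Pow(2174080, -1))) = Add(Mul(4686994, Pow(-57612, -1)), Mul(259018, Rational(1, 2174080))) = Add(Mul(4686994, Rational(-1, 57612)), Rational(129509, 1087040)) = Add(Rational(-2343497, 28806), Rational(129509, 1087040)) = Rational(-1271872171313, 15656637120)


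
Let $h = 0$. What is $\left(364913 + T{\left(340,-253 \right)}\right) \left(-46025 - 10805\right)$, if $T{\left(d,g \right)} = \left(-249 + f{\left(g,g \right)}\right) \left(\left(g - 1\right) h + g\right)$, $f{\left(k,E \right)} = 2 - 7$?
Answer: $-24390015250$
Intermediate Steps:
$f{\left(k,E \right)} = -5$ ($f{\left(k,E \right)} = 2 - 7 = -5$)
$T{\left(d,g \right)} = - 254 g$ ($T{\left(d,g \right)} = \left(-249 - 5\right) \left(\left(g - 1\right) 0 + g\right) = - 254 \left(\left(-1 + g\right) 0 + g\right) = - 254 \left(0 + g\right) = - 254 g$)
$\left(364913 + T{\left(340,-253 \right)}\right) \left(-46025 - 10805\right) = \left(364913 - -64262\right) \left(-46025 - 10805\right) = \left(364913 + 64262\right) \left(-56830\right) = 429175 \left(-56830\right) = -24390015250$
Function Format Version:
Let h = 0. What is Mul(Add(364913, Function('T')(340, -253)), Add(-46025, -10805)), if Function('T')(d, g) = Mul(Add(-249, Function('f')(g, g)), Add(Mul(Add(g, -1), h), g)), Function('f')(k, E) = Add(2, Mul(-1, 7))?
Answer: -24390015250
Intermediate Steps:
Function('f')(k, E) = -5 (Function('f')(k, E) = Add(2, -7) = -5)
Function('T')(d, g) = Mul(-254, g) (Function('T')(d, g) = Mul(Add(-249, -5), Add(Mul(Add(g, -1), 0), g)) = Mul(-254, Add(Mul(Add(-1, g), 0), g)) = Mul(-254, Add(0, g)) = Mul(-254, g))
Mul(Add(364913, Function('T')(340, -253)), Add(-46025, -10805)) = Mul(Add(364913, Mul(-254, -253)), Add(-46025, -10805)) = Mul(Add(364913, 64262), -56830) = Mul(429175, -56830) = -24390015250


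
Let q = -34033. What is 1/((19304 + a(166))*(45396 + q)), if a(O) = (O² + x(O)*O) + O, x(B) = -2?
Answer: 1/530583922 ≈ 1.8847e-9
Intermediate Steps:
a(O) = O² - O (a(O) = (O² - 2*O) + O = O² - O)
1/((19304 + a(166))*(45396 + q)) = 1/((19304 + 166*(-1 + 166))*(45396 - 34033)) = 1/((19304 + 166*165)*11363) = 1/((19304 + 27390)*11363) = 1/(46694*11363) = 1/530583922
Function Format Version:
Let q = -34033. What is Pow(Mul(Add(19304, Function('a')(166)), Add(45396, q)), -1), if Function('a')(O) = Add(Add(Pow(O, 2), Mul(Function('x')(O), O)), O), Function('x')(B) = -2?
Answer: Rational(1, 530583922) ≈ 1.8847e-9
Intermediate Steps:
Function('a')(O) = Add(Pow(O, 2), Mul(-1, O)) (Function('a')(O) = Add(Add(Pow(O, 2), Mul(-2, O)), O) = Add(Pow(O, 2), Mul(-1, O)))
Pow(Mul(Add(19304, Function('a')(166)), Add(45396, q)), -1) = Pow(Mul(Add(19304, Mul(166, Add(-1, 166))), Add(45396, -34033)), -1) = Pow(Mul(Add(19304, Mul(166, 165)), 11363), -1) = Pow(Mul(Add(19304, 27390), 11363), -1) = Pow(Mul(46694, 11363), -1) = Pow(530583922, -1) = Rational(1, 530583922)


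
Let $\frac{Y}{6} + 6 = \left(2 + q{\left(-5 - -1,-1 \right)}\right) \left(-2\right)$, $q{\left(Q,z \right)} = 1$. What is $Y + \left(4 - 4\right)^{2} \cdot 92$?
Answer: $-72$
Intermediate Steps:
$Y = -72$ ($Y = -36 + 6 \left(2 + 1\right) \left(-2\right) = -36 + 6 \cdot 3 \left(-2\right) = -36 + 6 \left(-6\right) = -36 - 36 = -72$)
$Y + \left(4 - 4\right)^{2} \cdot 92 = -72 + \left(4 - 4\right)^{2} \cdot 92 = -72 + 0^{2} \cdot 92 = -72 + 0 \cdot 92 = -72 + 0 = -72$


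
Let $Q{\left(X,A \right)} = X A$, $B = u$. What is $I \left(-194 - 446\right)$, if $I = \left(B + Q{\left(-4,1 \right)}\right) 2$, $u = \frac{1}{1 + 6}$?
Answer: $\frac{34560}{7} \approx 4937.1$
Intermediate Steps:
$u = \frac{1}{7} \approx 0.14286$
$B = \frac{1}{7} \approx 0.14286$
$Q{\left(X,A \right)} = A X$
$I = - \frac{54}{7}$ ($I = \left(\frac{1}{7} + 1 \left(-4\right)\right) 2 = \left(\frac{1}{7} - 4\right) 2 = \left(- \frac{27}{7}\right) 2 = - \frac{54}{7} \approx -7.7143$)
$I \left(-194 - 446\right) = - \frac{54 \left(-194 - 446\right)}{7} = \left(- \frac{54}{7}\right) \left(-640\right) = \frac{34560}{7}$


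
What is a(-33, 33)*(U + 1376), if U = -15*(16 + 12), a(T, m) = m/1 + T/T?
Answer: 32504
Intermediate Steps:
a(T, m) = 1 + m (a(T, m) = m*1 + 1 = m + 1 = 1 + m)
U = -420 (U = -15*28 = -420)
a(-33, 33)*(U + 1376) = (1 + 33)*(-420 + 1376) = 34*956 = 32504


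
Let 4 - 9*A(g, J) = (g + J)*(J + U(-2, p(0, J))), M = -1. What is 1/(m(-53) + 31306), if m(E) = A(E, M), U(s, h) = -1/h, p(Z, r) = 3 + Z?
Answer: 9/281686 ≈ 3.1950e-5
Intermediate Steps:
A(g, J) = 4/9 - (-⅓ + J)*(J + g)/9 (A(g, J) = 4/9 - (g + J)*(J - 1/(3 + 0))/9 = 4/9 - (J + g)*(J - 1/3)/9 = 4/9 - (J + g)*(J - 1*⅓)/9 = 4/9 - (J + g)*(J - ⅓)/9 = 4/9 - (J + g)*(-⅓ + J)/9 = 4/9 - (-⅓ + J)*(J + g)/9)
m(E) = 8/27 + 4*E/27 (m(E) = 4/9 - ⅑*(-1)² + (1/27)*(-1) + E/27 - ⅑*(-1)*E = 4/9 - ⅑*1 - 1/27 + E/27 + E/9 = 4/9 - ⅑ - 1/27 + E/27 + E/9 = 8/27 + 4*E/27)
1/(m(-53) + 31306) = 1/((8/27 + (4/27)*(-53)) + 31306) = 1/((8/27 - 212/27) + 31306) = 1/(-68/9 + 31306) = 1/(281686/9) = 9/281686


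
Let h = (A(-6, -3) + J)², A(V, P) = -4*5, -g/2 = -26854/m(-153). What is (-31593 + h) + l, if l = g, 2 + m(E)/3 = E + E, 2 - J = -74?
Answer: -6586994/231 ≈ -28515.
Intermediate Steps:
J = 76 (J = 2 - 1*(-74) = 2 + 74 = 76)
m(E) = -6 + 6*E (m(E) = -6 + 3*(E + E) = -6 + 3*(2*E) = -6 + 6*E)
g = -13427/231 (g = -(-53708)/(-6 + 6*(-153)) = -(-53708)/(-6 - 918) = -(-53708)/(-924) = -(-53708)*(-1)/924 = -2*13427/462 = -13427/231 ≈ -58.126)
l = -13427/231 ≈ -58.126
A(V, P) = -20
h = 3136 (h = (-20 + 76)² = 56² = 3136)
(-31593 + h) + l = (-31593 + 3136) - 13427/231 = -28457 - 13427/231 = -6586994/231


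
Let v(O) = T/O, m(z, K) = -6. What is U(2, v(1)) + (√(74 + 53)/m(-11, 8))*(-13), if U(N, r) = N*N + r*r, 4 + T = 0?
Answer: 20 + 13*√127/6 ≈ 44.417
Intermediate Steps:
T = -4 (T = -4 + 0 = -4)
v(O) = -4/O
U(N, r) = N² + r²
U(2, v(1)) + (√(74 + 53)/m(-11, 8))*(-13) = (2² + (-4/1)²) + (√(74 + 53)/(-6))*(-13) = (4 + (-4*1)²) + (√127*(-⅙))*(-13) = (4 + (-4)²) - √127/6*(-13) = (4 + 16) + 13*√127/6 = 20 + 13*√127/6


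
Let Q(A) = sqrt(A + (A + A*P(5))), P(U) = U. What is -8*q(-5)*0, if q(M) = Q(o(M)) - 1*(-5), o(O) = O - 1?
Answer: 0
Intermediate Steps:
o(O) = -1 + O
Q(A) = sqrt(7)*sqrt(A) (Q(A) = sqrt(A + (A + A*5)) = sqrt(A + (A + 5*A)) = sqrt(A + 6*A) = sqrt(7*A) = sqrt(7)*sqrt(A))
q(M) = 5 + sqrt(7)*sqrt(-1 + M) (q(M) = sqrt(7)*sqrt(-1 + M) - 1*(-5) = sqrt(7)*sqrt(-1 + M) + 5 = 5 + sqrt(7)*sqrt(-1 + M))
-8*q(-5)*0 = -8*(5 + sqrt(-7 + 7*(-5)))*0 = -8*(5 + sqrt(-7 - 35))*0 = -8*(5 + sqrt(-42))*0 = -8*(5 + I*sqrt(42))*0 = (-40 - 8*I*sqrt(42))*0 = 0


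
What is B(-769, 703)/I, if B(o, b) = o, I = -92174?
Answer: 769/92174 ≈ 0.0083429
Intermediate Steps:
B(-769, 703)/I = -769/(-92174) = -769*(-1/92174) = 769/92174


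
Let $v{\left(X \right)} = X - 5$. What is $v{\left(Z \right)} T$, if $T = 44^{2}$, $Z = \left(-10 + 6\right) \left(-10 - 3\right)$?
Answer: $90992$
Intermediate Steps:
$Z = 52$ ($Z = \left(-4\right) \left(-13\right) = 52$)
$v{\left(X \right)} = -5 + X$
$T = 1936$
$v{\left(Z \right)} T = \left(-5 + 52\right) 1936 = 47 \cdot 1936 = 90992$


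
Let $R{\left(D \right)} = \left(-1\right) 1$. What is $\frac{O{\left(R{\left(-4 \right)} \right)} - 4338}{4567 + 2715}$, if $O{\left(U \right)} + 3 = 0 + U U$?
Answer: $- \frac{2170}{3641} \approx -0.59599$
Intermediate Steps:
$R{\left(D \right)} = -1$
$O{\left(U \right)} = -3 + U^{2}$ ($O{\left(U \right)} = -3 + \left(0 + U U\right) = -3 + \left(0 + U^{2}\right) = -3 + U^{2}$)
$\frac{O{\left(R{\left(-4 \right)} \right)} - 4338}{4567 + 2715} = \frac{\left(-3 + \left(-1\right)^{2}\right) - 4338}{4567 + 2715} = \frac{\left(-3 + 1\right) - 4338}{7282} = \left(-2 - 4338\right) \frac{1}{7282} = \left(-4340\right) \frac{1}{7282} = - \frac{2170}{3641}$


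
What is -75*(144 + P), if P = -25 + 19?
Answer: -10350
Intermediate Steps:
P = -6
-75*(144 + P) = -75*(144 - 6) = -75*138 = -10350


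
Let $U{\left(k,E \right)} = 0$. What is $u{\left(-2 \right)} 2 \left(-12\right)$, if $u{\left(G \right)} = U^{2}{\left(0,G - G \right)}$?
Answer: $0$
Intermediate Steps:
$u{\left(G \right)} = 0$ ($u{\left(G \right)} = 0^{2} = 0$)
$u{\left(-2 \right)} 2 \left(-12\right) = 0 \cdot 2 \left(-12\right) = 0 \left(-12\right) = 0$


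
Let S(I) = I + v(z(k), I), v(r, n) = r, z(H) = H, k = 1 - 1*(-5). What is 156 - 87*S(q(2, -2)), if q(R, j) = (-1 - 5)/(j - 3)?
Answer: -2352/5 ≈ -470.40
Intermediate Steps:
k = 6 (k = 1 + 5 = 6)
q(R, j) = -6/(-3 + j)
S(I) = 6 + I (S(I) = I + 6 = 6 + I)
156 - 87*S(q(2, -2)) = 156 - 87*(6 - 6/(-3 - 2)) = 156 - 87*(6 - 6/(-5)) = 156 - 87*(6 - 6*(-⅕)) = 156 - 87*(6 + 6/5) = 156 - 87*36/5 = 156 - 3132/5 = -2352/5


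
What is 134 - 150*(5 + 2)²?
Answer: -7216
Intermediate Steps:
134 - 150*(5 + 2)² = 134 - 150*7² = 134 - 150*49 = 134 - 7350 = -7216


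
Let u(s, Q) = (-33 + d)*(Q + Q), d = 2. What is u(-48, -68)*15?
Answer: 63240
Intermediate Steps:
u(s, Q) = -62*Q (u(s, Q) = (-33 + 2)*(Q + Q) = -62*Q)
u(-48, -68)*15 = -62*(-68)*15 = 4216*15 = 63240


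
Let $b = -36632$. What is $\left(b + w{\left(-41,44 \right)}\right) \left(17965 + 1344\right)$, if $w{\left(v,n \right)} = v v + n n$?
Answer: $-637486635$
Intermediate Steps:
$w{\left(v,n \right)} = n^{2} + v^{2}$ ($w{\left(v,n \right)} = v^{2} + n^{2} = n^{2} + v^{2}$)
$\left(b + w{\left(-41,44 \right)}\right) \left(17965 + 1344\right) = \left(-36632 + \left(44^{2} + \left(-41\right)^{2}\right)\right) \left(17965 + 1344\right) = \left(-36632 + \left(1936 + 1681\right)\right) 19309 = \left(-36632 + 3617\right) 19309 = \left(-33015\right) 19309 = -637486635$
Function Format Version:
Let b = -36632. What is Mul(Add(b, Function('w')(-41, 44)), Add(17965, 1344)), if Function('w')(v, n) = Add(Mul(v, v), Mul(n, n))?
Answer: -637486635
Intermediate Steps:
Function('w')(v, n) = Add(Pow(n, 2), Pow(v, 2)) (Function('w')(v, n) = Add(Pow(v, 2), Pow(n, 2)) = Add(Pow(n, 2), Pow(v, 2)))
Mul(Add(b, Function('w')(-41, 44)), Add(17965, 1344)) = Mul(Add(-36632, Add(Pow(44, 2), Pow(-41, 2))), Add(17965, 1344)) = Mul(Add(-36632, Add(1936, 1681)), 19309) = Mul(Add(-36632, 3617), 19309) = Mul(-33015, 19309) = -637486635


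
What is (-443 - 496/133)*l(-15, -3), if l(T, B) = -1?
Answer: 59415/133 ≈ 446.73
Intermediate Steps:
(-443 - 496/133)*l(-15, -3) = (-443 - 496/133)*(-1) = -59415/133*(-1) = 59415/133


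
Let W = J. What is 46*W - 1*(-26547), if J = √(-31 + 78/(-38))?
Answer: 26547 + 92*I*√2983/19 ≈ 26547.0 + 264.46*I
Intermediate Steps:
J = 2*I*√2983/19 (J = √(-31 + 78*(-1/38)) = √(-31 - 39/19) = √(-628/19) = 2*I*√2983/19 ≈ 5.7491*I)
W = 2*I*√2983/19 ≈ 5.7491*I
46*W - 1*(-26547) = 46*(2*I*√2983/19) - 1*(-26547) = 92*I*√2983/19 + 26547 = 26547 + 92*I*√2983/19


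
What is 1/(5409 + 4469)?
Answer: 1/9878 ≈ 0.00010124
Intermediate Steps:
1/(5409 + 4469) = 1/9878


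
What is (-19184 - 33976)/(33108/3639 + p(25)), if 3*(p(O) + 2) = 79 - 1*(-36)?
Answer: -38689848/33065 ≈ -1170.1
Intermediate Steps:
p(O) = 109/3 (p(O) = -2 + (79 - 1*(-36))/3 = -2 + (79 + 36)/3 = -2 + (⅓)*115 = -2 + 115/3 = 109/3)
(-19184 - 33976)/(33108/3639 + p(25)) = (-19184 - 33976)/(33108/3639 + 109/3) = -53160/(33108*(1/3639) + 109/3) = -53160/(11036/1213 + 109/3) = -53160/165325/3639 = -53160*3639/165325 = -38689848/33065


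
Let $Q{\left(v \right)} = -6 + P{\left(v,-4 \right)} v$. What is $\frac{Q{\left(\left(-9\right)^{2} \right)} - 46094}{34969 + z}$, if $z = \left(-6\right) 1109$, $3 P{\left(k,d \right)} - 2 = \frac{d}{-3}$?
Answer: $- \frac{9202}{5663} \approx -1.6249$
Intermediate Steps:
$P{\left(k,d \right)} = \frac{2}{3} - \frac{d}{9}$ ($P{\left(k,d \right)} = \frac{2}{3} + \frac{d \frac{1}{-3}}{3} = \frac{2}{3} + \frac{d \left(- \frac{1}{3}\right)}{3} = \frac{2}{3} + \frac{\left(- \frac{1}{3}\right) d}{3} = \frac{2}{3} - \frac{d}{9}$)
$Q{\left(v \right)} = -6 + \frac{10 v}{9}$ ($Q{\left(v \right)} = -6 + \left(\frac{2}{3} - - \frac{4}{9}\right) v = -6 + \left(\frac{2}{3} + \frac{4}{9}\right) v = -6 + \frac{10 v}{9}$)
$z = -6654$
$\frac{Q{\left(\left(-9\right)^{2} \right)} - 46094}{34969 + z} = \frac{\left(-6 + \frac{10 \left(-9\right)^{2}}{9}\right) - 46094}{34969 - 6654} = \frac{\left(-6 + \frac{10}{9} \cdot 81\right) - 46094}{28315} = \left(\left(-6 + 90\right) - 46094\right) \frac{1}{28315} = \left(84 - 46094\right) \frac{1}{28315} = \left(-46010\right) \frac{1}{28315} = - \frac{9202}{5663}$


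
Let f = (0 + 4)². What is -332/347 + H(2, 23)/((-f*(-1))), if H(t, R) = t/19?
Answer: -50117/52744 ≈ -0.95019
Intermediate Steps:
H(t, R) = t/19 (H(t, R) = t*(1/19) = t/19)
f = 16 (f = 4² = 16)
-332/347 + H(2, 23)/((-f*(-1))) = -332/347 + ((1/19)*2)/((-1*16*(-1))) = -332*1/347 + 2/(19*((-16*(-1)))) = -332/347 + (2/19)/16 = -332/347 + (2/19)*(1/16) = -332/347 + 1/152 = -50117/52744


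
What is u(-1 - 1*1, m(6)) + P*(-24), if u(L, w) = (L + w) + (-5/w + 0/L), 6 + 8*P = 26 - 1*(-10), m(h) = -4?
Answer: -379/4 ≈ -94.750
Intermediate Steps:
P = 15/4 (P = -3/4 + (26 - 1*(-10))/8 = -3/4 + (26 + 10)/8 = -3/4 + (1/8)*36 = -3/4 + 9/2 = 15/4 ≈ 3.7500)
u(L, w) = L + w - 5/w (u(L, w) = (L + w) + (-5/w + 0) = (L + w) - 5/w = L + w - 5/w)
u(-1 - 1*1, m(6)) + P*(-24) = ((-1 - 1*1) - 4 - 5/(-4)) + (15/4)*(-24) = ((-1 - 1) - 4 - 5*(-1/4)) - 90 = (-2 - 4 + 5/4) - 90 = -19/4 - 90 = -379/4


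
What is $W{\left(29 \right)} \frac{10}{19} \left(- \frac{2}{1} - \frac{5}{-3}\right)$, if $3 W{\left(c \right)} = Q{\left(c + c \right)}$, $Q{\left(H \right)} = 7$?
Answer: $- \frac{70}{171} \approx -0.40936$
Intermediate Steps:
$W{\left(c \right)} = \frac{7}{3}$ ($W{\left(c \right)} = \frac{1}{3} \cdot 7 = \frac{7}{3}$)
$W{\left(29 \right)} \frac{10}{19} \left(- \frac{2}{1} - \frac{5}{-3}\right) = \frac{7 \cdot \frac{10}{19} \left(- \frac{2}{1} - \frac{5}{-3}\right)}{3} = \frac{7 \cdot 10 \cdot \frac{1}{19} \left(\left(-2\right) 1 - - \frac{5}{3}\right)}{3} = \frac{7 \frac{10 \left(-2 + \frac{5}{3}\right)}{19}}{3} = \frac{7 \cdot \frac{10}{19} \left(- \frac{1}{3}\right)}{3} = \frac{7}{3} \left(- \frac{10}{57}\right) = - \frac{70}{171}$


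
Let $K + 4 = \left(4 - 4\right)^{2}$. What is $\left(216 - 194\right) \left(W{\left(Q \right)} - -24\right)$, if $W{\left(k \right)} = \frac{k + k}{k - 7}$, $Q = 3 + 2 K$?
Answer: $\frac{1639}{3} \approx 546.33$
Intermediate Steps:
$K = -4$ ($K = -4 + \left(4 - 4\right)^{2} = -4 + 0^{2} = -4 + 0 = -4$)
$Q = -5$ ($Q = 3 + 2 \left(-4\right) = 3 - 8 = -5$)
$W{\left(k \right)} = \frac{2 k}{-7 + k}$
$\left(216 - 194\right) \left(W{\left(Q \right)} - -24\right) = \left(216 - 194\right) \left(2 \left(-5\right) \frac{1}{-7 - 5} - -24\right) = 22 \left(2 \left(-5\right) \frac{1}{-12} + 24\right) = 22 \left(2 \left(-5\right) \left(- \frac{1}{12}\right) + 24\right) = 22 \left(\frac{5}{6} + 24\right) = 22 \cdot \frac{149}{6} = \frac{1639}{3}$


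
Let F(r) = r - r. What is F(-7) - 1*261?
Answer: -261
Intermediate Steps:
F(r) = 0
F(-7) - 1*261 = 0 - 1*261 = 0 - 261 = -261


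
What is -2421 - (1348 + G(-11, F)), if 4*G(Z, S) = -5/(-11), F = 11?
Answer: -165841/44 ≈ -3769.1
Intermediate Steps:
G(Z, S) = 5/44 (G(Z, S) = (-5/(-11))/4 = (-5*(-1/11))/4 = (¼)*(5/11) = 5/44)
-2421 - (1348 + G(-11, F)) = -2421 - (1348 + 5/44) = -2421 - 1*59317/44 = -2421 - 59317/44 = -165841/44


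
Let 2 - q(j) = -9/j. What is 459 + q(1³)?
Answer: 470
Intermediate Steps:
q(j) = 2 + 9/j (q(j) = 2 - (-9)/j = 2 + 9/j)
459 + q(1³) = 459 + (2 + 9/(1³)) = 459 + (2 + 9/1) = 459 + (2 + 9*1) = 459 + (2 + 9) = 459 + 11 = 470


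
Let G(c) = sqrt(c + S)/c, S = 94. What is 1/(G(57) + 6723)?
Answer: 21843027/146850670370 - 57*sqrt(151)/146850670370 ≈ 0.00014874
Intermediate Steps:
G(c) = sqrt(94 + c)/c (G(c) = sqrt(c + 94)/c = sqrt(94 + c)/c)
1/(G(57) + 6723) = 1/(sqrt(94 + 57)/57 + 6723) = 1/(sqrt(151)/57 + 6723) = 1/(6723 + sqrt(151)/57)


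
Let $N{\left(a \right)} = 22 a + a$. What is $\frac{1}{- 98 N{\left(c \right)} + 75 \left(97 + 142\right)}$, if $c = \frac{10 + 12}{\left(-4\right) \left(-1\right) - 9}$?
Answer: $\frac{5}{139213} \approx 3.5916 \cdot 10^{-5}$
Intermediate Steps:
$c = - \frac{22}{5}$ ($c = \frac{22}{4 - 9} = \frac{22}{-5} = 22 \left(- \frac{1}{5}\right) = - \frac{22}{5} \approx -4.4$)
$N{\left(a \right)} = 23 a$
$\frac{1}{- 98 N{\left(c \right)} + 75 \left(97 + 142\right)} = \frac{1}{- 98 \cdot 23 \left(- \frac{22}{5}\right) + 75 \left(97 + 142\right)} = \frac{1}{\left(-98\right) \left(- \frac{506}{5}\right) + 75 \cdot 239} = \frac{1}{\frac{49588}{5} + 17925} = \frac{1}{\frac{139213}{5}} = \frac{5}{139213}$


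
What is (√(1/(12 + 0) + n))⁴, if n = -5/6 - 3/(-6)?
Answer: 1/16 ≈ 0.062500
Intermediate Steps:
n = -⅓ (n = -5*⅙ - 3*(-⅙) = -⅚ + ½ = -⅓ ≈ -0.33333)
(√(1/(12 + 0) + n))⁴ = (√(1/(12 + 0) - ⅓))⁴ = (√(1/12 - ⅓))⁴ = (√(-¼))⁴ = (I/2)⁴ = 1/16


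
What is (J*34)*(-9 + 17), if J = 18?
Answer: 4896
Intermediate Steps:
(J*34)*(-9 + 17) = (18*34)*(-9 + 17) = 612*8 = 4896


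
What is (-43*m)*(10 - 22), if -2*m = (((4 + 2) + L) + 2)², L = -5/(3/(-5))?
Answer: -206486/3 ≈ -68829.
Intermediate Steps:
L = 25/3 (L = -5/(3*(-⅕)) = -5/(-⅗) = -5*(-5/3) = 25/3 ≈ 8.3333)
m = -2401/18 (m = -(((4 + 2) + 25/3) + 2)²/2 = -((6 + 25/3) + 2)²/2 = -(43/3 + 2)²/2 = -(49/3)²/2 = -½*2401/9 = -2401/18 ≈ -133.39)
(-43*m)*(10 - 22) = (-43*(-2401/18))*(10 - 22) = (103243/18)*(-12) = -206486/3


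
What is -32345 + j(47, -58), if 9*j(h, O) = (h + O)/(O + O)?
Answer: -33768169/1044 ≈ -32345.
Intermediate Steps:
j(h, O) = (O + h)/(18*O) (j(h, O) = ((h + O)/(O + O))/9 = ((O + h)/((2*O)))/9 = ((O + h)*(1/(2*O)))/9 = ((O + h)/(2*O))/9 = (O + h)/(18*O))
-32345 + j(47, -58) = -32345 + (1/18)*(-58 + 47)/(-58) = -32345 + (1/18)*(-1/58)*(-11) = -32345 + 11/1044 = -33768169/1044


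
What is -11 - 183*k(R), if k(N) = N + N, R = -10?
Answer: 3649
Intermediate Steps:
k(N) = 2*N
-11 - 183*k(R) = -11 - 366*(-10) = -11 - 183*(-20) = -11 + 3660 = 3649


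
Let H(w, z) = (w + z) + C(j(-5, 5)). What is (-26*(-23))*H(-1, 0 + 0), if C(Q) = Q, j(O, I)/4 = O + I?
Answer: -598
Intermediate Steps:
j(O, I) = 4*I + 4*O (j(O, I) = 4*(O + I) = 4*(I + O) = 4*I + 4*O)
H(w, z) = w + z (H(w, z) = (w + z) + (4*5 + 4*(-5)) = (w + z) + (20 - 20) = (w + z) + 0 = w + z)
(-26*(-23))*H(-1, 0 + 0) = (-26*(-23))*(-1 + (0 + 0)) = 598*(-1 + 0) = 598*(-1) = -598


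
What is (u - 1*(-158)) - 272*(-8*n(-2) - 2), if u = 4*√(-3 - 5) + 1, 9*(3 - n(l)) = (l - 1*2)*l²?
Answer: 99895/9 + 8*I*√2 ≈ 11099.0 + 11.314*I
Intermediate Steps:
n(l) = 3 - l²*(-2 + l)/9 (n(l) = 3 - (l - 1*2)*l²/9 = 3 - (l - 2)*l²/9 = 3 - (-2 + l)*l²/9 = 3 - l²*(-2 + l)/9)
u = 1 + 8*I*√2 (u = 4*√(-8) + 1 = 4*(2*I*√2) + 1 = 8*I*√2 + 1 = 1 + 8*I*√2 ≈ 1.0 + 11.314*I)
(u - 1*(-158)) - 272*(-8*n(-2) - 2) = ((1 + 8*I*√2) - 1*(-158)) - 272*(-8*(3 - ⅑*(-2)³ + (2/9)*(-2)²) - 2) = ((1 + 8*I*√2) + 158) - 272*(-8*(3 - ⅑*(-8) + (2/9)*4) - 2) = (159 + 8*I*√2) - 272*(-8*(3 + 8/9 + 8/9) - 2) = (159 + 8*I*√2) - 272*(-8*43/9 - 2) = (159 + 8*I*√2) - 272*(-344/9 - 2) = (159 + 8*I*√2) - 272*(-362/9) = (159 + 8*I*√2) + 98464/9 = 99895/9 + 8*I*√2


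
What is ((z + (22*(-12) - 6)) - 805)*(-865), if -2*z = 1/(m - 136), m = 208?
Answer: 133902865/144 ≈ 9.2988e+5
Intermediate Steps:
z = -1/144 (z = -1/(2*(208 - 136)) = -½/72 = -½*1/72 = -1/144 ≈ -0.0069444)
((z + (22*(-12) - 6)) - 805)*(-865) = ((-1/144 + (22*(-12) - 6)) - 805)*(-865) = ((-1/144 + (-264 - 6)) - 805)*(-865) = ((-1/144 - 270) - 805)*(-865) = (-38881/144 - 805)*(-865) = -154801/144*(-865) = 133902865/144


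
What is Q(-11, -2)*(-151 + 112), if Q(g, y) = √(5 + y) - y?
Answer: -78 - 39*√3 ≈ -145.55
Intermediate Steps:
Q(-11, -2)*(-151 + 112) = (√(5 - 2) - 1*(-2))*(-151 + 112) = (√3 + 2)*(-39) = (2 + √3)*(-39) = -78 - 39*√3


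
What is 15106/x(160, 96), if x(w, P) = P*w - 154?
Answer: 7553/7603 ≈ 0.99342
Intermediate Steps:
x(w, P) = -154 + P*w
15106/x(160, 96) = 15106/(-154 + 96*160) = 15106/(-154 + 15360) = 15106/15206 = 15106*(1/15206) = 7553/7603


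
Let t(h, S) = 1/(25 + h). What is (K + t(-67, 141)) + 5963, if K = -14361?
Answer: -352717/42 ≈ -8398.0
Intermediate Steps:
(K + t(-67, 141)) + 5963 = (-14361 + 1/(25 - 67)) + 5963 = (-14361 + 1/(-42)) + 5963 = (-14361 - 1/42) + 5963 = -603163/42 + 5963 = -352717/42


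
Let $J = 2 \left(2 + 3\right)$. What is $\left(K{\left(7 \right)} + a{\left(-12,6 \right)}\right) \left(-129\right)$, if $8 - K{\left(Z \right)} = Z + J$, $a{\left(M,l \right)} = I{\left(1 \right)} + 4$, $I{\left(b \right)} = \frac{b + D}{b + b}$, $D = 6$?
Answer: $\frac{387}{2} \approx 193.5$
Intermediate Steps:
$J = 10$ ($J = 2 \cdot 5 = 10$)
$I{\left(b \right)} = \frac{6 + b}{2 b}$ ($I{\left(b \right)} = \frac{b + 6}{b + b} = \frac{6 + b}{2 b}$)
$a{\left(M,l \right)} = \frac{15}{2}$ ($a{\left(M,l \right)} = \frac{6 + 1}{2 \cdot 1} + 4 = \frac{1}{2} \cdot 1 \cdot 7 + 4 = \frac{7}{2} + 4 = \frac{15}{2}$)
$K{\left(Z \right)} = -2 - Z$ ($K{\left(Z \right)} = 8 - \left(Z + 10\right) = 8 - \left(10 + Z\right) = -2 - Z$)
$\left(K{\left(7 \right)} + a{\left(-12,6 \right)}\right) \left(-129\right) = \left(\left(-2 - 7\right) + \frac{15}{2}\right) \left(-129\right) = \left(-9 + \frac{15}{2}\right) \left(-129\right) = \left(- \frac{3}{2}\right) \left(-129\right) = \frac{387}{2}$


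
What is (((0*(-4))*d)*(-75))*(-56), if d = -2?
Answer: 0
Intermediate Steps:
(((0*(-4))*d)*(-75))*(-56) = (((0*(-4))*(-2))*(-75))*(-56) = ((0*(-2))*(-75))*(-56) = (0*(-75))*(-56) = 0*(-56) = 0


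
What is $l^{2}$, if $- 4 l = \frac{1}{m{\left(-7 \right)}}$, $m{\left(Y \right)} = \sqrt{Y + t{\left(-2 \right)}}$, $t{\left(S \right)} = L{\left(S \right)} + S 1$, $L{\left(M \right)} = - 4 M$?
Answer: $- \frac{1}{16} \approx -0.0625$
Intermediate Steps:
$t{\left(S \right)} = - 3 S$ ($t{\left(S \right)} = - 4 S + S 1 = - 4 S + S = - 3 S$)
$m{\left(Y \right)} = \sqrt{6 + Y}$ ($m{\left(Y \right)} = \sqrt{Y - -6} = \sqrt{Y + 6} = \sqrt{6 + Y}$)
$l = \frac{i}{4}$ ($l = - \frac{1}{4 \sqrt{6 - 7}} = - \frac{1}{4 \sqrt{-1}} = - \frac{1}{4 i} = - \frac{\left(-1\right) i}{4} = \frac{i}{4} \approx 0.25 i$)
$l^{2} = \left(\frac{i}{4}\right)^{2} = - \frac{1}{16}$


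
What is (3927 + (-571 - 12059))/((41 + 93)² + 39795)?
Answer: -8703/57751 ≈ -0.15070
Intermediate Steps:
(3927 + (-571 - 12059))/((41 + 93)² + 39795) = (3927 - 12630)/(134² + 39795) = -8703/(17956 + 39795) = -8703/57751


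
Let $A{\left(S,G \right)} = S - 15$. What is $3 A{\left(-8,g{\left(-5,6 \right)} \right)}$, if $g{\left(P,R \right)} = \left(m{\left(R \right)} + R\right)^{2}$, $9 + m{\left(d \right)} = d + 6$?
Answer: $-69$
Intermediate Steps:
$m{\left(d \right)} = -3 + d$ ($m{\left(d \right)} = -9 + \left(d + 6\right) = -9 + \left(6 + d\right) = -3 + d$)
$g{\left(P,R \right)} = \left(-3 + 2 R\right)^{2}$ ($g{\left(P,R \right)} = \left(\left(-3 + R\right) + R\right)^{2} = \left(-3 + 2 R\right)^{2}$)
$A{\left(S,G \right)} = -15 + S$
$3 A{\left(-8,g{\left(-5,6 \right)} \right)} = 3 \left(-15 - 8\right) = 3 \left(-23\right) = -69$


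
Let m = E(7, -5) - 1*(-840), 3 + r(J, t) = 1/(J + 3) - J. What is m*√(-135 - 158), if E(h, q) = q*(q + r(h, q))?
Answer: 1829*I*√293/2 ≈ 15654.0*I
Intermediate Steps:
r(J, t) = -3 + 1/(3 + J) - J (r(J, t) = -3 + (1/(J + 3) - J) = -3 + (1/(3 + J) - J) = -3 + 1/(3 + J) - J)
E(h, q) = q*(-3 + q + 1/(3 + h) - h) (E(h, q) = q*(q + (-3 + 1/(3 + h) - h)) = q*(-3 + q + 1/(3 + h) - h))
m = 1829/2 (m = -1*(-5)*(-1 + (3 + 7)*(3 + 7 - 1*(-5)))/(3 + 7) - 1*(-840) = -1*(-5)*(-1 + 10*(3 + 7 + 5))/10 + 840 = -1*(-5)*⅒*(-1 + 10*15) + 840 = -1*(-5)*⅒*(-1 + 150) + 840 = -1*(-5)*⅒*149 + 840 = 149/2 + 840 = 1829/2 ≈ 914.50)
m*√(-135 - 158) = 1829*√(-135 - 158)/2 = 1829*√(-293)/2 = 1829*(I*√293)/2 = 1829*I*√293/2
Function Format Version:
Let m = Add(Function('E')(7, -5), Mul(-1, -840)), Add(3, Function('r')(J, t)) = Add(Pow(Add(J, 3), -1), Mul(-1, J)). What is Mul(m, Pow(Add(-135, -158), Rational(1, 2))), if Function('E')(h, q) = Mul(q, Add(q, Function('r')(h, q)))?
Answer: Mul(Rational(1829, 2), I, Pow(293, Rational(1, 2))) ≈ Mul(15654., I)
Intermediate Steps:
Function('r')(J, t) = Add(-3, Pow(Add(3, J), -1), Mul(-1, J)) (Function('r')(J, t) = Add(-3, Add(Pow(Add(J, 3), -1), Mul(-1, J))) = Add(-3, Add(Pow(Add(3, J), -1), Mul(-1, J))) = Add(-3, Pow(Add(3, J), -1), Mul(-1, J)))
Function('E')(h, q) = Mul(q, Add(-3, q, Pow(Add(3, h), -1), Mul(-1, h))) (Function('E')(h, q) = Mul(q, Add(q, Add(-3, Pow(Add(3, h), -1), Mul(-1, h)))) = Mul(q, Add(-3, q, Pow(Add(3, h), -1), Mul(-1, h))))
m = Rational(1829, 2) (m = Add(Mul(-1, -5, Pow(Add(3, 7), -1), Add(-1, Mul(Add(3, 7), Add(3, 7, Mul(-1, -5))))), Mul(-1, -840)) = Add(Mul(-1, -5, Pow(10, -1), Add(-1, Mul(10, Add(3, 7, 5)))), 840) = Add(Mul(-1, -5, Rational(1, 10), Add(-1, Mul(10, 15))), 840) = Add(Mul(-1, -5, Rational(1, 10), Add(-1, 150)), 840) = Add(Mul(-1, -5, Rational(1, 10), 149), 840) = Add(Rational(149, 2), 840) = Rational(1829, 2) ≈ 914.50)
Mul(m, Pow(Add(-135, -158), Rational(1, 2))) = Mul(Rational(1829, 2), Pow(Add(-135, -158), Rational(1, 2))) = Mul(Rational(1829, 2), Pow(-293, Rational(1, 2))) = Mul(Rational(1829, 2), Mul(I, Pow(293, Rational(1, 2)))) = Mul(Rational(1829, 2), I, Pow(293, Rational(1, 2)))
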